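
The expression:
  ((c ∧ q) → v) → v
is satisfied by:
  {q: True, v: True, c: True}
  {q: True, v: True, c: False}
  {v: True, c: True, q: False}
  {v: True, c: False, q: False}
  {q: True, c: True, v: False}


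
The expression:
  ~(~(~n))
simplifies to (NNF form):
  ~n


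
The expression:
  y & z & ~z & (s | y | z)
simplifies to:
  False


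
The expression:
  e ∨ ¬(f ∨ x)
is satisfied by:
  {e: True, f: False, x: False}
  {x: True, e: True, f: False}
  {e: True, f: True, x: False}
  {x: True, e: True, f: True}
  {x: False, f: False, e: False}


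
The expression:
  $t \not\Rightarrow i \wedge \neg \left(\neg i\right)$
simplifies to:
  $\text{False}$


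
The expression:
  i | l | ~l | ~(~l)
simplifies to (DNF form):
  True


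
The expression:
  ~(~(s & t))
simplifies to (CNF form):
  s & t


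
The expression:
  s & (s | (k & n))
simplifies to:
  s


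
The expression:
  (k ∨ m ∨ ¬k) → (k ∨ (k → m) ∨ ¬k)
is always true.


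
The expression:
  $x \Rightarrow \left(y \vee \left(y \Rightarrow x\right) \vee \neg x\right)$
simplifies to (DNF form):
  $\text{True}$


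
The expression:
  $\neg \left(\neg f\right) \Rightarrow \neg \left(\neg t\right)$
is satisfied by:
  {t: True, f: False}
  {f: False, t: False}
  {f: True, t: True}


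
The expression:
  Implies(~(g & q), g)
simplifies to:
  g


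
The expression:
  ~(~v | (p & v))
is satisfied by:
  {v: True, p: False}


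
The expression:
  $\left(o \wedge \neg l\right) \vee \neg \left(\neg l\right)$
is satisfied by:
  {o: True, l: True}
  {o: True, l: False}
  {l: True, o: False}


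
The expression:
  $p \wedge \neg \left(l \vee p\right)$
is never true.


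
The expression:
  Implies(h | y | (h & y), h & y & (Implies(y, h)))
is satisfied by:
  {h: False, y: False}
  {y: True, h: True}


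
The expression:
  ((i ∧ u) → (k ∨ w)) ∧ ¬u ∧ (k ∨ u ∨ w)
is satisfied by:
  {k: True, w: True, u: False}
  {k: True, u: False, w: False}
  {w: True, u: False, k: False}


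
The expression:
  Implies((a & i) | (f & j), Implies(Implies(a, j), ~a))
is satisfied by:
  {f: False, a: False, j: False, i: False}
  {i: True, f: False, a: False, j: False}
  {f: True, i: False, a: False, j: False}
  {i: True, f: True, a: False, j: False}
  {j: True, i: False, f: False, a: False}
  {j: True, i: True, f: False, a: False}
  {j: True, f: True, i: False, a: False}
  {j: True, i: True, f: True, a: False}
  {a: True, j: False, f: False, i: False}
  {a: True, i: True, j: False, f: False}
  {a: True, f: True, j: False, i: False}
  {i: True, a: True, f: True, j: False}
  {a: True, j: True, i: False, f: False}


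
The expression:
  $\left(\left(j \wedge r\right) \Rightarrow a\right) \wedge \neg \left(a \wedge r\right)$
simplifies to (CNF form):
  $\left(\neg a \vee \neg r\right) \wedge \left(\neg j \vee \neg r\right)$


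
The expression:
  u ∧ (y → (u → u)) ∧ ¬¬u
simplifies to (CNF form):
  u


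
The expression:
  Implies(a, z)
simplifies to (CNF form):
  z | ~a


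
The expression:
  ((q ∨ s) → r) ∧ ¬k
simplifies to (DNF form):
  (r ∧ ¬k) ∨ (r ∧ ¬k ∧ ¬q) ∨ (r ∧ ¬k ∧ ¬s) ∨ (¬k ∧ ¬q ∧ ¬s)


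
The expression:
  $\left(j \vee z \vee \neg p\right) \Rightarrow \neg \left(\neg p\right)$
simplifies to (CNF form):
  $p$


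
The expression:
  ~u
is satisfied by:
  {u: False}


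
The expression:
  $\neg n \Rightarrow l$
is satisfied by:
  {n: True, l: True}
  {n: True, l: False}
  {l: True, n: False}


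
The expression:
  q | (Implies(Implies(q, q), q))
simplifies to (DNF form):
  q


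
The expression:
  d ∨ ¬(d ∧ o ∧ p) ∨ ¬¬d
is always true.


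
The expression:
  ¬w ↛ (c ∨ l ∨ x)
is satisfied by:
  {x: False, w: False, l: False, c: False}


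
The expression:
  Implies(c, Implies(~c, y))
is always true.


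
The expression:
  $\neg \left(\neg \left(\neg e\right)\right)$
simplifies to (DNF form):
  $\neg e$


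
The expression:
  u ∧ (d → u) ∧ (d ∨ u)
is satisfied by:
  {u: True}


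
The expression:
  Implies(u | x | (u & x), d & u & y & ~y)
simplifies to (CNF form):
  ~u & ~x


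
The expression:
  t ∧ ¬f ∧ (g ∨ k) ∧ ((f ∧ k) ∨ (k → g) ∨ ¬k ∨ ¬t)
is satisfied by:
  {t: True, g: True, f: False}


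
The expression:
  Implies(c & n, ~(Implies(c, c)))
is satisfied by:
  {c: False, n: False}
  {n: True, c: False}
  {c: True, n: False}


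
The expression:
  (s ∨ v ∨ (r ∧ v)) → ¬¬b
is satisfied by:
  {b: True, v: False, s: False}
  {b: True, s: True, v: False}
  {b: True, v: True, s: False}
  {b: True, s: True, v: True}
  {s: False, v: False, b: False}


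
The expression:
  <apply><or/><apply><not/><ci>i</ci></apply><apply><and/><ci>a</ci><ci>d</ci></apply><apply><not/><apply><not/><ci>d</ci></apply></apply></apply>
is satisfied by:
  {d: True, i: False}
  {i: False, d: False}
  {i: True, d: True}


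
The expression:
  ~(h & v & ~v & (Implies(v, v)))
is always true.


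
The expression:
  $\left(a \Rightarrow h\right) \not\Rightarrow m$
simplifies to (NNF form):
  $\neg m \wedge \left(h \vee \neg a\right)$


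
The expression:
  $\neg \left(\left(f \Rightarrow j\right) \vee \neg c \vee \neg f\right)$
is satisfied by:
  {c: True, f: True, j: False}


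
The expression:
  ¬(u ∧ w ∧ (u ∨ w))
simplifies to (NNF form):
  ¬u ∨ ¬w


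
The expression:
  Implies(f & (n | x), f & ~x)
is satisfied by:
  {x: False, f: False}
  {f: True, x: False}
  {x: True, f: False}


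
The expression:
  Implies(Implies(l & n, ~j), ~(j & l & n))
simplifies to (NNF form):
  True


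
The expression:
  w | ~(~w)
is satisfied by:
  {w: True}


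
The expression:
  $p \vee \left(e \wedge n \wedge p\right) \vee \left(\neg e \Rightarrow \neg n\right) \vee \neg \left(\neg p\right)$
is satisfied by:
  {e: True, p: True, n: False}
  {e: True, p: False, n: False}
  {p: True, e: False, n: False}
  {e: False, p: False, n: False}
  {n: True, e: True, p: True}
  {n: True, e: True, p: False}
  {n: True, p: True, e: False}


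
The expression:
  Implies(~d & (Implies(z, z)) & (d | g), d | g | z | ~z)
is always true.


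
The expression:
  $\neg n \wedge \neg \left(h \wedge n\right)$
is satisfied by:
  {n: False}


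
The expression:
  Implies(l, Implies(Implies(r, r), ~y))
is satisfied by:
  {l: False, y: False}
  {y: True, l: False}
  {l: True, y: False}


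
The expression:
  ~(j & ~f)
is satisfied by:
  {f: True, j: False}
  {j: False, f: False}
  {j: True, f: True}


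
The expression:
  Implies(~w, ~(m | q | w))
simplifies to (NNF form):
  w | (~m & ~q)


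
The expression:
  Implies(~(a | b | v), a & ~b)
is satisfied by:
  {a: True, b: True, v: True}
  {a: True, b: True, v: False}
  {a: True, v: True, b: False}
  {a: True, v: False, b: False}
  {b: True, v: True, a: False}
  {b: True, v: False, a: False}
  {v: True, b: False, a: False}


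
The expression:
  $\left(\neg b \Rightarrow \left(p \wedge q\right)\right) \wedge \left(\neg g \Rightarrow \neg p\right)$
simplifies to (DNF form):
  $\left(b \wedge g\right) \vee \left(b \wedge \neg p\right) \vee \left(b \wedge g \wedge p\right) \vee \left(b \wedge g \wedge q\right) \vee \left(b \wedge p \wedge \neg p\right) \vee \left(b \wedge q \wedge \neg p\right) \vee \left(g \wedge p \wedge q\right) \vee \left(p \wedge q \wedge \neg p\right)$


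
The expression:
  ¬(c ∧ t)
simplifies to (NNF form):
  ¬c ∨ ¬t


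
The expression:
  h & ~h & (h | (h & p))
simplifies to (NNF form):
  False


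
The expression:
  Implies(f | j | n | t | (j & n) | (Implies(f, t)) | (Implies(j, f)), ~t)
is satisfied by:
  {t: False}


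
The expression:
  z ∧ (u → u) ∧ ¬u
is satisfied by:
  {z: True, u: False}


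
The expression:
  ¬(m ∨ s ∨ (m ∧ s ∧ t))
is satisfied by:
  {s: False, m: False}


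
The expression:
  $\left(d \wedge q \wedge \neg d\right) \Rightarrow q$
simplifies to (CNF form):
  $\text{True}$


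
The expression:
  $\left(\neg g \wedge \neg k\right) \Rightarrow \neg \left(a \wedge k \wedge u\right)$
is always true.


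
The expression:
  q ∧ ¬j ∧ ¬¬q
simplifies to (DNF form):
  q ∧ ¬j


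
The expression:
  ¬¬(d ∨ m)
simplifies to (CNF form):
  d ∨ m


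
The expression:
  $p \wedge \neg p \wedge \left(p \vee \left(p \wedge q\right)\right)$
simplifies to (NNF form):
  $\text{False}$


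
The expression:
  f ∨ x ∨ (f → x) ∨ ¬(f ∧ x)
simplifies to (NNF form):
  True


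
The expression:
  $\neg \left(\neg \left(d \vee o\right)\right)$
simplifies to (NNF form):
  $d \vee o$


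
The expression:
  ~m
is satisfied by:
  {m: False}


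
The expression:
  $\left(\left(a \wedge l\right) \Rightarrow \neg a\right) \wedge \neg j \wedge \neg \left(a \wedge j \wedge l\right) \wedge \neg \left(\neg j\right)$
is never true.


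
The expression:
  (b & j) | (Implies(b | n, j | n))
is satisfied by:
  {n: True, j: True, b: False}
  {n: True, j: False, b: False}
  {j: True, n: False, b: False}
  {n: False, j: False, b: False}
  {n: True, b: True, j: True}
  {n: True, b: True, j: False}
  {b: True, j: True, n: False}


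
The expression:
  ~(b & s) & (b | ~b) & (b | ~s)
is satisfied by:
  {s: False}


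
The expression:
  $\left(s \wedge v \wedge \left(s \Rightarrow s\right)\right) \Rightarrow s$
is always true.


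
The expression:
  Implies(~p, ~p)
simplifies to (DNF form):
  True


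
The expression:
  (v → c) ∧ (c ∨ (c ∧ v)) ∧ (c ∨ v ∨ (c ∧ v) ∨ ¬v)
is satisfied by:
  {c: True}


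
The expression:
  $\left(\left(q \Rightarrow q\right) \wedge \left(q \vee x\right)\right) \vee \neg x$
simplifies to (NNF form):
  $\text{True}$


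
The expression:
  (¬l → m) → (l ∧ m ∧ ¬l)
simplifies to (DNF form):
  ¬l ∧ ¬m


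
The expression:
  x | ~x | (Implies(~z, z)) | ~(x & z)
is always true.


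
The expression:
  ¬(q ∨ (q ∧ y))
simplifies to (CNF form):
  ¬q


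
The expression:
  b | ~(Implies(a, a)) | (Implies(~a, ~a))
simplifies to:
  True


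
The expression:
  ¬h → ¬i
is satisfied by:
  {h: True, i: False}
  {i: False, h: False}
  {i: True, h: True}


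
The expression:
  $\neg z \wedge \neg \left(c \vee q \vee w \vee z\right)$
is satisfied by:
  {q: False, w: False, z: False, c: False}


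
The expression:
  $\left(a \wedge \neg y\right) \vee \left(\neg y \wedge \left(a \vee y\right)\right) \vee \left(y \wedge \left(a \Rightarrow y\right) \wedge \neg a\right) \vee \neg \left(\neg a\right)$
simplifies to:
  $a \vee y$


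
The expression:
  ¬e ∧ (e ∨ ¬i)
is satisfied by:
  {i: False, e: False}


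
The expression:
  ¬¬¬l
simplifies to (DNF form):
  ¬l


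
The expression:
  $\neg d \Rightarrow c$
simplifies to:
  $c \vee d$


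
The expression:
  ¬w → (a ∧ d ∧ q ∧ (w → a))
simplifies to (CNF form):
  (a ∨ w) ∧ (d ∨ w) ∧ (q ∨ w)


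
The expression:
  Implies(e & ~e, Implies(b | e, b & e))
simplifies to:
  True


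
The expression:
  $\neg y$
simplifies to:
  $\neg y$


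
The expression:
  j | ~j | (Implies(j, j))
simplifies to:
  True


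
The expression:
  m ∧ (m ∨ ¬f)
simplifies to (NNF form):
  m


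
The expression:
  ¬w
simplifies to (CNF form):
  ¬w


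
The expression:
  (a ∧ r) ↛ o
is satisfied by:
  {r: True, a: True, o: False}


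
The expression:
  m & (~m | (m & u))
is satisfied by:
  {m: True, u: True}


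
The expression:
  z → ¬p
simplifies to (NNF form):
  ¬p ∨ ¬z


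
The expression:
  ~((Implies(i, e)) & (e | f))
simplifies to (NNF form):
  ~e & (i | ~f)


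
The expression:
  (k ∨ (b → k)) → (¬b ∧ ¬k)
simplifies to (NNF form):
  ¬k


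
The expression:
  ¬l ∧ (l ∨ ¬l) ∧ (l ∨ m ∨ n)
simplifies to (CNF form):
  ¬l ∧ (m ∨ n)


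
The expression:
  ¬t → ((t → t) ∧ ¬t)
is always true.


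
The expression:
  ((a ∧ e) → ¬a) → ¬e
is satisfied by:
  {a: True, e: False}
  {e: False, a: False}
  {e: True, a: True}


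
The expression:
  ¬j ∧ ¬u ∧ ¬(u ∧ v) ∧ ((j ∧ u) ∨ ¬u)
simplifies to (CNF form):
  ¬j ∧ ¬u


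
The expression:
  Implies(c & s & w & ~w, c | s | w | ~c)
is always true.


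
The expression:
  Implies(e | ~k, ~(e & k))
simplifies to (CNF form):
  ~e | ~k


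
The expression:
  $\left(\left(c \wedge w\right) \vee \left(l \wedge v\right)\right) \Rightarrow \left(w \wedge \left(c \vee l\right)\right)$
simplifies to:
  $w \vee \neg l \vee \neg v$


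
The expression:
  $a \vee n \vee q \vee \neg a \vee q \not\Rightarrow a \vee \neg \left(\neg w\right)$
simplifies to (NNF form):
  $\text{True}$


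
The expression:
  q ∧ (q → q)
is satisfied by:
  {q: True}


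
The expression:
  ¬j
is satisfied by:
  {j: False}


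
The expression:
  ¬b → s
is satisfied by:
  {b: True, s: True}
  {b: True, s: False}
  {s: True, b: False}


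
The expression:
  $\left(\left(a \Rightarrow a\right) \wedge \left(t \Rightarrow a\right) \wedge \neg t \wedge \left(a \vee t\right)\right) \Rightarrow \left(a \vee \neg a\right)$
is always true.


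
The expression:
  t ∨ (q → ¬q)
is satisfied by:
  {t: True, q: False}
  {q: False, t: False}
  {q: True, t: True}


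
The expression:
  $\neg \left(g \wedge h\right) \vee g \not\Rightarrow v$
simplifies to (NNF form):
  $\neg g \vee \neg h \vee \neg v$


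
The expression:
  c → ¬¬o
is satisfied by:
  {o: True, c: False}
  {c: False, o: False}
  {c: True, o: True}


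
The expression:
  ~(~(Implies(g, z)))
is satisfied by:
  {z: True, g: False}
  {g: False, z: False}
  {g: True, z: True}


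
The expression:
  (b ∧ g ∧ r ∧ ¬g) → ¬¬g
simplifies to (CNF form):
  True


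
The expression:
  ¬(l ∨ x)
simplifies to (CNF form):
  ¬l ∧ ¬x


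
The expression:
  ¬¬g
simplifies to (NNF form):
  g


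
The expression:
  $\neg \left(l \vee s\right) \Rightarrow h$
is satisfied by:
  {s: True, l: True, h: True}
  {s: True, l: True, h: False}
  {s: True, h: True, l: False}
  {s: True, h: False, l: False}
  {l: True, h: True, s: False}
  {l: True, h: False, s: False}
  {h: True, l: False, s: False}


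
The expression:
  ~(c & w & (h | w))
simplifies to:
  ~c | ~w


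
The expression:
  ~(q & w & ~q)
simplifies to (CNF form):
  True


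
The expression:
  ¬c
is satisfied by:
  {c: False}


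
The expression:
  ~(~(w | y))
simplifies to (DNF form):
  w | y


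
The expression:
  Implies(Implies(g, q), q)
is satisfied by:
  {q: True, g: True}
  {q: True, g: False}
  {g: True, q: False}


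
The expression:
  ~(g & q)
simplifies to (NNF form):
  ~g | ~q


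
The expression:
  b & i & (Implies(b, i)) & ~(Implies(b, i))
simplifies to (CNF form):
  False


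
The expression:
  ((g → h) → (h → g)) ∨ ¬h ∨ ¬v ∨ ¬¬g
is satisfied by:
  {g: True, h: False, v: False}
  {h: False, v: False, g: False}
  {g: True, v: True, h: False}
  {v: True, h: False, g: False}
  {g: True, h: True, v: False}
  {h: True, g: False, v: False}
  {g: True, v: True, h: True}


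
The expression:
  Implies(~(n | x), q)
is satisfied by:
  {n: True, x: True, q: True}
  {n: True, x: True, q: False}
  {n: True, q: True, x: False}
  {n: True, q: False, x: False}
  {x: True, q: True, n: False}
  {x: True, q: False, n: False}
  {q: True, x: False, n: False}


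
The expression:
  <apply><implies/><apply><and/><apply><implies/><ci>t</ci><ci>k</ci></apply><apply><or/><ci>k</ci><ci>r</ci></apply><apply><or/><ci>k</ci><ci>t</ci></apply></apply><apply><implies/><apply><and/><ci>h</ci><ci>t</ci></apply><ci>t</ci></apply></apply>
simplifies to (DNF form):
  <true/>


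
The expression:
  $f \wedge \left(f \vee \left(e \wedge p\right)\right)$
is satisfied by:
  {f: True}


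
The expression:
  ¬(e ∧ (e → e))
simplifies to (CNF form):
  ¬e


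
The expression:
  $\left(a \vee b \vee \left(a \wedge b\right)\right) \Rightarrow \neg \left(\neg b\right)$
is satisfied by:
  {b: True, a: False}
  {a: False, b: False}
  {a: True, b: True}


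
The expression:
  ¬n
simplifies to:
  ¬n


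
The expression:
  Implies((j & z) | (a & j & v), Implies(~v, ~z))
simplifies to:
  v | ~j | ~z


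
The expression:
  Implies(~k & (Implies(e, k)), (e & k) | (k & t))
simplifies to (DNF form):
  e | k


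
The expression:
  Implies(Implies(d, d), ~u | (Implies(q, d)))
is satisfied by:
  {d: True, u: False, q: False}
  {u: False, q: False, d: False}
  {d: True, q: True, u: False}
  {q: True, u: False, d: False}
  {d: True, u: True, q: False}
  {u: True, d: False, q: False}
  {d: True, q: True, u: True}


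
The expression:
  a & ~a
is never true.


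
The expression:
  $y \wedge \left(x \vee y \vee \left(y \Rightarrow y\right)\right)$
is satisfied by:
  {y: True}


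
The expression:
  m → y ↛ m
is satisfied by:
  {m: False}


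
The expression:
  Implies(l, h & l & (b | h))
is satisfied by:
  {h: True, l: False}
  {l: False, h: False}
  {l: True, h: True}


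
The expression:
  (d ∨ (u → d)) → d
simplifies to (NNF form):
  d ∨ u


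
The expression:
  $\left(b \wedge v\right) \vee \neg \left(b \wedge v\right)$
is always true.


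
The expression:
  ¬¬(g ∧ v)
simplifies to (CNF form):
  g ∧ v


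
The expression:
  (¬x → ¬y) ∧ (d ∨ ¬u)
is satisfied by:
  {d: True, x: True, u: False, y: False}
  {d: True, x: False, u: False, y: False}
  {x: True, d: False, u: False, y: False}
  {d: False, x: False, u: False, y: False}
  {y: True, d: True, x: True, u: False}
  {y: True, x: True, d: False, u: False}
  {d: True, u: True, x: True, y: False}
  {d: True, u: True, x: False, y: False}
  {y: True, d: True, u: True, x: True}


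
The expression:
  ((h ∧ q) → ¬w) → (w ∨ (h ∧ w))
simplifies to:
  w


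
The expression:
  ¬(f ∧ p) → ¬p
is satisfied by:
  {f: True, p: False}
  {p: False, f: False}
  {p: True, f: True}


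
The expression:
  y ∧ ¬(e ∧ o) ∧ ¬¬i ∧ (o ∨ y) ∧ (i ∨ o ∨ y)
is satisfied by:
  {i: True, y: True, e: False, o: False}
  {i: True, o: True, y: True, e: False}
  {i: True, e: True, y: True, o: False}


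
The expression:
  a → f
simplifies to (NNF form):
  f ∨ ¬a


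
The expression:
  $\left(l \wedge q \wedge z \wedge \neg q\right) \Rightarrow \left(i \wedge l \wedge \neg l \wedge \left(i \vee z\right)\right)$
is always true.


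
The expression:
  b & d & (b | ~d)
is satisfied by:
  {b: True, d: True}


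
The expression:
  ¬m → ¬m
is always true.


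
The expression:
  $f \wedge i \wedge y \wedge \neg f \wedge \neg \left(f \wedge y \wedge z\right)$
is never true.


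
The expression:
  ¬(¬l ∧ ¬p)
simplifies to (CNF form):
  l ∨ p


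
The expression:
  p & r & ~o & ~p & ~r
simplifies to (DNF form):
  False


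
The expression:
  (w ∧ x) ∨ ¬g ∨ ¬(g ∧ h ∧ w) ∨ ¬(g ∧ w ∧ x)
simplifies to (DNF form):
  True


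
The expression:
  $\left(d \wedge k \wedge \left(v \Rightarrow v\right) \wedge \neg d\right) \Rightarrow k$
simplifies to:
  $\text{True}$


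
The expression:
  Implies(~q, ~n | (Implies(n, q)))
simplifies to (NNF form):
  q | ~n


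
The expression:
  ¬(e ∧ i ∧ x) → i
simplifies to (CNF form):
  i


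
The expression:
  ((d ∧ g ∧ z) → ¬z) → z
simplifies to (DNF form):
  z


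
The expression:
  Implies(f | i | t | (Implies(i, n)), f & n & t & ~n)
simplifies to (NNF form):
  False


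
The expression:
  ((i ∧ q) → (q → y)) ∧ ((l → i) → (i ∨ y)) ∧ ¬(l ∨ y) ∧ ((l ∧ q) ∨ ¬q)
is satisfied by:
  {i: True, q: False, y: False, l: False}


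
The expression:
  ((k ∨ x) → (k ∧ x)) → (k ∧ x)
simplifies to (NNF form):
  k ∨ x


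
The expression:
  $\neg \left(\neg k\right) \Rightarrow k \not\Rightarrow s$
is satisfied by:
  {s: False, k: False}
  {k: True, s: False}
  {s: True, k: False}


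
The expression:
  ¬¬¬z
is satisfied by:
  {z: False}


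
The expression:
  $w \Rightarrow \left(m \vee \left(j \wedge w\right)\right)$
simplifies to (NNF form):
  $j \vee m \vee \neg w$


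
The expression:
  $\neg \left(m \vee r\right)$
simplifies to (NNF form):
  $\neg m \wedge \neg r$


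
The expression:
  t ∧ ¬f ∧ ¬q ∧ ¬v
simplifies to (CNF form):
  t ∧ ¬f ∧ ¬q ∧ ¬v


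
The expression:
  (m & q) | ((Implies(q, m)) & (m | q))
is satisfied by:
  {m: True}


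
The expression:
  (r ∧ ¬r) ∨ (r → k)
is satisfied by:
  {k: True, r: False}
  {r: False, k: False}
  {r: True, k: True}


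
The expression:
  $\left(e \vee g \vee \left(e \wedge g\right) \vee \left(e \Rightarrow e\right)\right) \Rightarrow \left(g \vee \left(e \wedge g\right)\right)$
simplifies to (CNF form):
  $g$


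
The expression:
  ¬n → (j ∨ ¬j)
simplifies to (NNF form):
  True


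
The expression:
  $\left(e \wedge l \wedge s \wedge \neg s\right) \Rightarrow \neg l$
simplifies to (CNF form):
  $\text{True}$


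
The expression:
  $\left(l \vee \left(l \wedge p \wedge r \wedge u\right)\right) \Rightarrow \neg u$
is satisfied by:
  {l: False, u: False}
  {u: True, l: False}
  {l: True, u: False}


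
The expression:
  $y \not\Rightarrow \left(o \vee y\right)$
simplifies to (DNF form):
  $\text{False}$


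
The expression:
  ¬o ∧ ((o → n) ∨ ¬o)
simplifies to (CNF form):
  ¬o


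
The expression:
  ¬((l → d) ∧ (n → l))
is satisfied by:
  {n: True, d: False, l: False}
  {l: True, d: False, n: True}
  {l: True, d: False, n: False}
  {n: True, d: True, l: False}


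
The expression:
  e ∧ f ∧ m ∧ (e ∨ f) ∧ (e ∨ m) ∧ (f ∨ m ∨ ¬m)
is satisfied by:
  {m: True, e: True, f: True}


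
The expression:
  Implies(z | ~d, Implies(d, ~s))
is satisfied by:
  {s: False, z: False, d: False}
  {d: True, s: False, z: False}
  {z: True, s: False, d: False}
  {d: True, z: True, s: False}
  {s: True, d: False, z: False}
  {d: True, s: True, z: False}
  {z: True, s: True, d: False}


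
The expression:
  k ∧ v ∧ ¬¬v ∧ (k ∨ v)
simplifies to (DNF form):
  k ∧ v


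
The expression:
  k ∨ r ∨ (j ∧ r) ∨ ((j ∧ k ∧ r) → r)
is always true.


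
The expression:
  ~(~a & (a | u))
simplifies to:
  a | ~u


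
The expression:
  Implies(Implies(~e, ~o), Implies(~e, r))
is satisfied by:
  {r: True, o: True, e: True}
  {r: True, o: True, e: False}
  {r: True, e: True, o: False}
  {r: True, e: False, o: False}
  {o: True, e: True, r: False}
  {o: True, e: False, r: False}
  {e: True, o: False, r: False}


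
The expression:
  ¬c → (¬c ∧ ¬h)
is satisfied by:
  {c: True, h: False}
  {h: False, c: False}
  {h: True, c: True}


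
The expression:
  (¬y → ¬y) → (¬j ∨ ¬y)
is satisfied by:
  {y: False, j: False}
  {j: True, y: False}
  {y: True, j: False}


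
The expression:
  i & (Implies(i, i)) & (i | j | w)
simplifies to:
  i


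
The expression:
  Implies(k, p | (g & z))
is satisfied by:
  {p: True, z: True, g: True, k: False}
  {p: True, z: True, g: False, k: False}
  {p: True, g: True, k: False, z: False}
  {p: True, g: False, k: False, z: False}
  {z: True, g: True, k: False, p: False}
  {z: True, g: False, k: False, p: False}
  {g: True, z: False, k: False, p: False}
  {g: False, z: False, k: False, p: False}
  {p: True, z: True, k: True, g: True}
  {p: True, z: True, k: True, g: False}
  {p: True, k: True, g: True, z: False}
  {p: True, k: True, g: False, z: False}
  {z: True, k: True, g: True, p: False}


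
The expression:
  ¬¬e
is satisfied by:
  {e: True}


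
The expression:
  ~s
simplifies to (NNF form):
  ~s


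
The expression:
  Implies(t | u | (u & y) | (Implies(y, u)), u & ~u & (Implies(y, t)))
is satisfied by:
  {y: True, u: False, t: False}


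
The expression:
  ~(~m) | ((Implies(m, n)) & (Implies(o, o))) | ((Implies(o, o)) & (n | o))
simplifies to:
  True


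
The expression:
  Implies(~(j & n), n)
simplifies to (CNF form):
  n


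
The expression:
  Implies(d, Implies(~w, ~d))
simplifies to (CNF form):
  w | ~d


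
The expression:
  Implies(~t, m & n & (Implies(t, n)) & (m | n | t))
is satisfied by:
  {t: True, m: True, n: True}
  {t: True, m: True, n: False}
  {t: True, n: True, m: False}
  {t: True, n: False, m: False}
  {m: True, n: True, t: False}


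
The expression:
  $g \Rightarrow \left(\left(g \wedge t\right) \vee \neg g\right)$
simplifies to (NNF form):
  $t \vee \neg g$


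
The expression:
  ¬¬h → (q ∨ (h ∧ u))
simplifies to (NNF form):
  q ∨ u ∨ ¬h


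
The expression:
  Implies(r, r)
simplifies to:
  True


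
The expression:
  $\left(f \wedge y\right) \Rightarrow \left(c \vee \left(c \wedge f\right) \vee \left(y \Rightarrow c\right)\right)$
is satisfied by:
  {c: True, y: False, f: False}
  {c: False, y: False, f: False}
  {f: True, c: True, y: False}
  {f: True, c: False, y: False}
  {y: True, c: True, f: False}
  {y: True, c: False, f: False}
  {y: True, f: True, c: True}


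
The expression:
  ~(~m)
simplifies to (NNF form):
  m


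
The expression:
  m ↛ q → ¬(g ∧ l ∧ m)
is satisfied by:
  {q: True, l: False, m: False, g: False}
  {q: False, l: False, m: False, g: False}
  {g: True, q: True, l: False, m: False}
  {g: True, q: False, l: False, m: False}
  {q: True, m: True, g: False, l: False}
  {m: True, g: False, l: False, q: False}
  {g: True, m: True, q: True, l: False}
  {g: True, m: True, q: False, l: False}
  {q: True, l: True, g: False, m: False}
  {l: True, g: False, m: False, q: False}
  {q: True, g: True, l: True, m: False}
  {g: True, l: True, q: False, m: False}
  {q: True, m: True, l: True, g: False}
  {m: True, l: True, g: False, q: False}
  {g: True, m: True, l: True, q: True}


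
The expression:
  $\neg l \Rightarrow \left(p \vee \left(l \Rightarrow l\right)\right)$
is always true.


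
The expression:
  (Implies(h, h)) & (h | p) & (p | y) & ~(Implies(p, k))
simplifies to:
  p & ~k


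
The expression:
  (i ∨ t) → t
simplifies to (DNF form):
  t ∨ ¬i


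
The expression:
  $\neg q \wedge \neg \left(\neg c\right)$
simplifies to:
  $c \wedge \neg q$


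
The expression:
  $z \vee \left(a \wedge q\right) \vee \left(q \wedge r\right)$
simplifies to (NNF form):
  $z \vee \left(a \wedge q\right) \vee \left(q \wedge r\right)$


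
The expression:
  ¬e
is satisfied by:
  {e: False}


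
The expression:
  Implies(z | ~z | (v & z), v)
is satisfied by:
  {v: True}


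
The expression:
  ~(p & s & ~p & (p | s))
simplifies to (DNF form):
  True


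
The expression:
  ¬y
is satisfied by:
  {y: False}


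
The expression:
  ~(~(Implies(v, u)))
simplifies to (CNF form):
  u | ~v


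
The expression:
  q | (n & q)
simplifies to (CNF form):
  q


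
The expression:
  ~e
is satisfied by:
  {e: False}


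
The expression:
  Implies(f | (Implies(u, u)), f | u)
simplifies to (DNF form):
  f | u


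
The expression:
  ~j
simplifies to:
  ~j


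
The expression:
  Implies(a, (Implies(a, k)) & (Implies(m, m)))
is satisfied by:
  {k: True, a: False}
  {a: False, k: False}
  {a: True, k: True}


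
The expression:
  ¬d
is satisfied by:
  {d: False}


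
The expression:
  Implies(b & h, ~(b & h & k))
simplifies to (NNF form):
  ~b | ~h | ~k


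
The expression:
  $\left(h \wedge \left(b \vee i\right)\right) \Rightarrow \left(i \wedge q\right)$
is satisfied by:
  {q: True, b: False, h: False, i: False}
  {q: False, b: False, h: False, i: False}
  {i: True, q: True, b: False, h: False}
  {i: True, q: False, b: False, h: False}
  {b: True, q: True, i: False, h: False}
  {b: True, i: False, q: False, h: False}
  {i: True, b: True, q: True, h: False}
  {i: True, b: True, q: False, h: False}
  {h: True, q: True, b: False, i: False}
  {h: True, q: False, b: False, i: False}
  {i: True, h: True, q: True, b: False}
  {h: True, b: True, i: True, q: True}


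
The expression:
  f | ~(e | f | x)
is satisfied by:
  {f: True, e: False, x: False}
  {x: True, f: True, e: False}
  {f: True, e: True, x: False}
  {x: True, f: True, e: True}
  {x: False, e: False, f: False}


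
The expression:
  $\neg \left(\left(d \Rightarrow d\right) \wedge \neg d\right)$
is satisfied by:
  {d: True}


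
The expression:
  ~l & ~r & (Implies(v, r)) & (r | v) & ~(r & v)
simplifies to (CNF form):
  False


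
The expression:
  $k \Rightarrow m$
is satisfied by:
  {m: True, k: False}
  {k: False, m: False}
  {k: True, m: True}


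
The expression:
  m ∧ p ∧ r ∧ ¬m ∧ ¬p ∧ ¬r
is never true.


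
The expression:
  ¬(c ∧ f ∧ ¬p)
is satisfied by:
  {p: True, c: False, f: False}
  {c: False, f: False, p: False}
  {f: True, p: True, c: False}
  {f: True, c: False, p: False}
  {p: True, c: True, f: False}
  {c: True, p: False, f: False}
  {f: True, c: True, p: True}


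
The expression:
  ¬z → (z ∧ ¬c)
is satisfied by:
  {z: True}


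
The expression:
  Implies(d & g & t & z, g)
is always true.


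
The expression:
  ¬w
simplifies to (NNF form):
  ¬w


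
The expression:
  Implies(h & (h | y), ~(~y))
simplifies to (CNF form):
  y | ~h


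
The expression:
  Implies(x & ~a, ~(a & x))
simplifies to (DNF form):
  True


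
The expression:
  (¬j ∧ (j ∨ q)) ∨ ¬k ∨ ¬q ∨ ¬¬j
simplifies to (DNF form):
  True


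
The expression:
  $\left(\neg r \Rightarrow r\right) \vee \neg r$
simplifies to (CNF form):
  $\text{True}$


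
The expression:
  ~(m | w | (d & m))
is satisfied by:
  {w: False, m: False}


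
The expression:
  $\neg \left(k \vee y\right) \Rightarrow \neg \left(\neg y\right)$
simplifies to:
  $k \vee y$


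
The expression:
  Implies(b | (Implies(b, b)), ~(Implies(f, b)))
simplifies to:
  f & ~b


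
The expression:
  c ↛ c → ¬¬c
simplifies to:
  True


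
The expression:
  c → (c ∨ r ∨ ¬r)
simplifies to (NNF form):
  True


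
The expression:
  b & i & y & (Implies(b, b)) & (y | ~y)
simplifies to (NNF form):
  b & i & y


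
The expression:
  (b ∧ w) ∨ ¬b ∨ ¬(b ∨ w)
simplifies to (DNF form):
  w ∨ ¬b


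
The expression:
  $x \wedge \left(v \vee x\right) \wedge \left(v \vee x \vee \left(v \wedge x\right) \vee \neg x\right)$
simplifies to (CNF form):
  $x$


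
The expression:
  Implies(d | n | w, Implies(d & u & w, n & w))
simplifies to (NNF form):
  n | ~d | ~u | ~w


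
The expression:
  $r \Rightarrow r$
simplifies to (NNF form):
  $\text{True}$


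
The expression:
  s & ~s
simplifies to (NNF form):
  False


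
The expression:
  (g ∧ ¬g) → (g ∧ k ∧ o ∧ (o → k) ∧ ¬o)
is always true.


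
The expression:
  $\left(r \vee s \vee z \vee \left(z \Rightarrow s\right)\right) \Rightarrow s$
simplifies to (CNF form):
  $s$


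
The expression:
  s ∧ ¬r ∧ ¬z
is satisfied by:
  {s: True, r: False, z: False}


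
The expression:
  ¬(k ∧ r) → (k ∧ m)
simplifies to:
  k ∧ (m ∨ r)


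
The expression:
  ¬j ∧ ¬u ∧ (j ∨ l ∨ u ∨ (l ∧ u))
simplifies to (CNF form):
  l ∧ ¬j ∧ ¬u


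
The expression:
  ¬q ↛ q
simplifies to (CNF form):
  True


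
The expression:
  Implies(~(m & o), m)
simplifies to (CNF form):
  m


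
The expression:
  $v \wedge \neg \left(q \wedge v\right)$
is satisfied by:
  {v: True, q: False}


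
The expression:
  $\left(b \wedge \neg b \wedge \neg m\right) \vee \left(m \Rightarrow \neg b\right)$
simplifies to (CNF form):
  $\neg b \vee \neg m$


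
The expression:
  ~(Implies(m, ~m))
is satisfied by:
  {m: True}


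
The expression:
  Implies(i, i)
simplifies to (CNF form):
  True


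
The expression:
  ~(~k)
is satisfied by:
  {k: True}


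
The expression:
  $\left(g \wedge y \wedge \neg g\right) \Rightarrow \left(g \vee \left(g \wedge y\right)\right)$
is always true.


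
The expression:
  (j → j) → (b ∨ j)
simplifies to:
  b ∨ j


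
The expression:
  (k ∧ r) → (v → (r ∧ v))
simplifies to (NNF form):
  True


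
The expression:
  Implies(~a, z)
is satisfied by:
  {a: True, z: True}
  {a: True, z: False}
  {z: True, a: False}


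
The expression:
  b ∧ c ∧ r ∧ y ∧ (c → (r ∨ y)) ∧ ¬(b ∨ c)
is never true.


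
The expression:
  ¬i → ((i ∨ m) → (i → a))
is always true.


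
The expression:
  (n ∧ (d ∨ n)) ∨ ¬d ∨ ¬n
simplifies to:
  True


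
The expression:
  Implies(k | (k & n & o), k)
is always true.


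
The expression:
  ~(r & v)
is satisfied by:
  {v: False, r: False}
  {r: True, v: False}
  {v: True, r: False}


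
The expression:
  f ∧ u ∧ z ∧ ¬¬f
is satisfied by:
  {z: True, u: True, f: True}


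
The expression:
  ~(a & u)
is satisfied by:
  {u: False, a: False}
  {a: True, u: False}
  {u: True, a: False}


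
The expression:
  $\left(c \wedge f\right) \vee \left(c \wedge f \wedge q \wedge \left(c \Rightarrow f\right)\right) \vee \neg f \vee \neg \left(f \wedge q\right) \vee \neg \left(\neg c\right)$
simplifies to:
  $c \vee \neg f \vee \neg q$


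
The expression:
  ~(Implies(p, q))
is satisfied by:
  {p: True, q: False}


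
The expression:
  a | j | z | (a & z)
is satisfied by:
  {a: True, z: True, j: True}
  {a: True, z: True, j: False}
  {a: True, j: True, z: False}
  {a: True, j: False, z: False}
  {z: True, j: True, a: False}
  {z: True, j: False, a: False}
  {j: True, z: False, a: False}


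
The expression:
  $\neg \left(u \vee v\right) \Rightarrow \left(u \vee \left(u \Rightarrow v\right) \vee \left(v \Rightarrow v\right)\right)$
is always true.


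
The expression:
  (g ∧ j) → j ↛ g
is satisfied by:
  {g: False, j: False}
  {j: True, g: False}
  {g: True, j: False}


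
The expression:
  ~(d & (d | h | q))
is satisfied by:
  {d: False}


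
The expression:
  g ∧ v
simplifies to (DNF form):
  g ∧ v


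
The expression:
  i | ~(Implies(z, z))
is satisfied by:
  {i: True}


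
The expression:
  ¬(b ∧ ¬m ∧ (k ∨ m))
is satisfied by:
  {m: True, k: False, b: False}
  {k: False, b: False, m: False}
  {b: True, m: True, k: False}
  {b: True, k: False, m: False}
  {m: True, k: True, b: False}
  {k: True, m: False, b: False}
  {b: True, k: True, m: True}


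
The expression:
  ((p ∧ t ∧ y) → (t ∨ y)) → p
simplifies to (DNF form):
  p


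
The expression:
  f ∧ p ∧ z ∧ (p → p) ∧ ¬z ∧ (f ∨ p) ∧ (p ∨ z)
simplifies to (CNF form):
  False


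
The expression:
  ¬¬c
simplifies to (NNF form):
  c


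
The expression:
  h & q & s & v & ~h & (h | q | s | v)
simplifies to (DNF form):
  False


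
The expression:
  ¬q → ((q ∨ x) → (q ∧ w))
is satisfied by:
  {q: True, x: False}
  {x: False, q: False}
  {x: True, q: True}


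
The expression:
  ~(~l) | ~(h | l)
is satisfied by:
  {l: True, h: False}
  {h: False, l: False}
  {h: True, l: True}


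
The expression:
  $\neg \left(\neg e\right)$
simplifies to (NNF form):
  $e$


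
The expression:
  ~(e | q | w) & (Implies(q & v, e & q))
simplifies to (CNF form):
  ~e & ~q & ~w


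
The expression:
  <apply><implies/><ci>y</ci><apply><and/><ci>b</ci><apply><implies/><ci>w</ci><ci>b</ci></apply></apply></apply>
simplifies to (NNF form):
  <apply><or/><ci>b</ci><apply><not/><ci>y</ci></apply></apply>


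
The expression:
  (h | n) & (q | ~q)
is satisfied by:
  {n: True, h: True}
  {n: True, h: False}
  {h: True, n: False}


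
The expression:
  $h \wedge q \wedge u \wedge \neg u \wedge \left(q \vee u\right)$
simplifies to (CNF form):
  $\text{False}$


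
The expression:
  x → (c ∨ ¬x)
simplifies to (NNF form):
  c ∨ ¬x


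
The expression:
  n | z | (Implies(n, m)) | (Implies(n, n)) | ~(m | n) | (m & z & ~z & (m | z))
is always true.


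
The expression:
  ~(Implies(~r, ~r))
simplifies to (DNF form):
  False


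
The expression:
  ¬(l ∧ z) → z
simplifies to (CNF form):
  z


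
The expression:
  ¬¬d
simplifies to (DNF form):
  d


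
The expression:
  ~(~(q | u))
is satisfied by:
  {q: True, u: True}
  {q: True, u: False}
  {u: True, q: False}


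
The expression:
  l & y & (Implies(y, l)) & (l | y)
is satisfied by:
  {y: True, l: True}


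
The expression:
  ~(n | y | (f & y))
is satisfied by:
  {n: False, y: False}


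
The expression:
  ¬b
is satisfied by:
  {b: False}


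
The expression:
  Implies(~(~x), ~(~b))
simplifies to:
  b | ~x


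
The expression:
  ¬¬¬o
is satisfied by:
  {o: False}


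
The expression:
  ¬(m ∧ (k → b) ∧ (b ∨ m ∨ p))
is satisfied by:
  {k: True, m: False, b: False}
  {k: False, m: False, b: False}
  {b: True, k: True, m: False}
  {b: True, k: False, m: False}
  {m: True, k: True, b: False}


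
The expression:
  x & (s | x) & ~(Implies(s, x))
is never true.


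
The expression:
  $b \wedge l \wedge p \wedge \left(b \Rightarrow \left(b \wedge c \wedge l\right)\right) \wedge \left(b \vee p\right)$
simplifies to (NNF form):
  $b \wedge c \wedge l \wedge p$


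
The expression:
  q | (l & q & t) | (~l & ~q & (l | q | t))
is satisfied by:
  {q: True, t: True, l: False}
  {q: True, t: False, l: False}
  {q: True, l: True, t: True}
  {q: True, l: True, t: False}
  {t: True, l: False, q: False}


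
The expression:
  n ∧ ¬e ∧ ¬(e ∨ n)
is never true.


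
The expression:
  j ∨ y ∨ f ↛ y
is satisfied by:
  {y: True, f: True, j: True}
  {y: True, f: True, j: False}
  {y: True, j: True, f: False}
  {y: True, j: False, f: False}
  {f: True, j: True, y: False}
  {f: True, j: False, y: False}
  {j: True, f: False, y: False}


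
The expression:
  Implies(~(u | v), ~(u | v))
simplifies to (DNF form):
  True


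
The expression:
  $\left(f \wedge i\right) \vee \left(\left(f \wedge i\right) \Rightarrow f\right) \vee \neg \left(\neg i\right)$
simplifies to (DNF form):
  $\text{True}$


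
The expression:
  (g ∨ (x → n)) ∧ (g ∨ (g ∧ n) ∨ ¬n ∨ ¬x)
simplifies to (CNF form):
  g ∨ ¬x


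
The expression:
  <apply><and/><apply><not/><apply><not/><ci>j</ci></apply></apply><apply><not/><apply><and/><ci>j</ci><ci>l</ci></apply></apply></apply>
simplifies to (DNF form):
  <apply><and/><ci>j</ci><apply><not/><ci>l</ci></apply></apply>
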